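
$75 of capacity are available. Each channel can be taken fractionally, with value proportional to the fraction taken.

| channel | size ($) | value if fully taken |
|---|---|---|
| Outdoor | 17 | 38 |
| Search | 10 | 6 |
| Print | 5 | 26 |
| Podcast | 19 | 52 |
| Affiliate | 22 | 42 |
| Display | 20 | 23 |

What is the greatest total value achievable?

Sort by value density: Print 26/5≈5.2, Podcast 52/19≈2.74, Outdoor 38/17≈2.24, Affiliate 42/22≈1.91, Display 23/20≈1.15, Search 6/10≈0.6.
Print: take in full, 5 $ for value 26 — 70 left.
All 19 $ of Podcast fit (value 52) — 51 remain.
Outdoor: take in full, 17 $ for value 38 — 34 left.
All 22 $ of Affiliate fit (value 42) — 12 remain.
Fill the last 12 $ with part of Display: 12/20 of it earns 13.8.
Total value = 171.8.

171.8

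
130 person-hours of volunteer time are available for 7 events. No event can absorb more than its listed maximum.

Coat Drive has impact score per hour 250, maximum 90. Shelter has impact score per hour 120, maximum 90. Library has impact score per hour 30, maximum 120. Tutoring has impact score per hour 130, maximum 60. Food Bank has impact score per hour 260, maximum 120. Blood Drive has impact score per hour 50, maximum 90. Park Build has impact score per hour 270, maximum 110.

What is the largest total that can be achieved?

34900

Order the events by impact score per hour: Park Build 270 > Food Bank 260 > Coat Drive 250 > Tutoring 130 > Shelter 120 > Blood Drive 50 > Library 30.
Park Build takes 110 to reach its cap of 110 → 20 left.
Food Bank has room for 120 but only 20 remain, so it gets 20.
Total = 260×20 + 270×110 = 34900.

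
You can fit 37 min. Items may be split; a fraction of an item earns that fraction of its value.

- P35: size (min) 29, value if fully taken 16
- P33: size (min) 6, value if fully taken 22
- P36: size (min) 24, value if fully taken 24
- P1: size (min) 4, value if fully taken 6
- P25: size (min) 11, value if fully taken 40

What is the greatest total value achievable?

Best value per unit of size first: P33 22/6≈3.67, P25 40/11≈3.64, P1 6/4≈1.5, P36 24/24≈1, P35 16/29≈0.552.
Take all of P33 (6 min, value 22) → 31 min left.
Take all of P25 (11 min, value 40) → 20 min left.
Take all of P1 (4 min, value 6) → 16 min left.
16 min left: a 16/24 share of P36 gives 24×16/24 = 16.
Total value = 84.

84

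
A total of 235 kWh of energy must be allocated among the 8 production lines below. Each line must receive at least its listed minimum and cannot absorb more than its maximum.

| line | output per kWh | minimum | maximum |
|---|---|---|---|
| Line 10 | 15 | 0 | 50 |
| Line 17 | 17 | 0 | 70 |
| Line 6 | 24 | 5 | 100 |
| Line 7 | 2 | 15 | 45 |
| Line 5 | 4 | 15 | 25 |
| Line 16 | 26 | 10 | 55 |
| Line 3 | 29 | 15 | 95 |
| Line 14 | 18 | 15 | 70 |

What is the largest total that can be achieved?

5505

Meeting every minimum uses 0+0+5+15+15+10+15+15 = 75 kWh, leaving 160.
Order the production lines by output per kWh: Line 3 29 > Line 16 26 > Line 6 24 > Line 14 18 > Line 17 17 > Line 10 15 > Line 5 4 > Line 7 2.
Give Line 3 80 more to hit its cap of 95 → 80 left.
Line 16 takes 45 more to reach its cap of 55 → 35 left.
Line 6: +35 (room for 95) → 40. Pool exhausted.
Total = 24×40 + 2×15 + 4×15 + 26×55 + 29×95 + 18×15 = 5505.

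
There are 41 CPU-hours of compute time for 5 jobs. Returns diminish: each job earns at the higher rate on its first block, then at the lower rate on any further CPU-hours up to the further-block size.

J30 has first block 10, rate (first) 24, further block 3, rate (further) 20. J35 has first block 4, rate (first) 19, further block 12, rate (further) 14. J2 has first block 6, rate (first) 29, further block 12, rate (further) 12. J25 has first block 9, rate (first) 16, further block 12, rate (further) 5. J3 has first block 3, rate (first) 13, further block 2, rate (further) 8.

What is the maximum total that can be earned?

820

Rank every tier by rate: J2/first 29 > J30/first 24 > J30/second 20 > J35/first 19 > J25/first 16 > J35/second 14 > J3/first 13 > J2/second 12 > J3/second 8 > J25/second 5.
J2/first (29): +6 → 35 left.
Fill J30 first block (10 at 24) → 25 left.
J30/second (20): +3 → 22 left.
Fill J35 first block (4 at 19) → 18 left.
Fill J25 first block (9 at 16) → 9 left.
9 remain; put them into J35 second at 14.
Total = 29×6 + 24×10 + 20×3 + 19×4 + 16×9 + 14×9 = 820.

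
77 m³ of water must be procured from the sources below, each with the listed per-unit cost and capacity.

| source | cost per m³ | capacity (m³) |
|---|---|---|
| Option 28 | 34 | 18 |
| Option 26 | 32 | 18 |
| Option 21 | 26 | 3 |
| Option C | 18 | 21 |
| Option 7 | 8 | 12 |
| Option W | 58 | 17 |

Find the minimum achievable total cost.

Use sources in increasing cost order.
Option 7 at 8: take all 12 m³ → 65 still needed.
Take 21 from Option C at 18 → need 44 more.
Option 21 at 26: take all 3 m³ → 41 still needed.
Option 26 (32): use full 18 → 23 m³ to go.
Take 18 from Option 28 at 34 → need 5 more.
Option W at 58: take 5 of its 17 → requirement met.
Cost = 12×8 + 21×18 + 3×26 + 18×32 + 18×34 + 5×58 = 2030.

2030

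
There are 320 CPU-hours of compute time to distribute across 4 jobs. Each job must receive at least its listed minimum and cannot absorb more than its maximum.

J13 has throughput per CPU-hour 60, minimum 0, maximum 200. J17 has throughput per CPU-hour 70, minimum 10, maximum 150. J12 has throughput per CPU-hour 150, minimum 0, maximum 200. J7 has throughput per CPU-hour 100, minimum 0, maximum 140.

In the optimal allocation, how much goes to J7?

Meeting every minimum uses 0+10+0+0 = 10 CPU-hours, leaving 310.
Rank by throughput per CPU-hour: J12 150 > J7 100 > J17 70 > J13 60.
J12 takes 200 more to reach its cap of 200 — 110 left.
J7: +110 (room for 140) → 110. Pool exhausted.

110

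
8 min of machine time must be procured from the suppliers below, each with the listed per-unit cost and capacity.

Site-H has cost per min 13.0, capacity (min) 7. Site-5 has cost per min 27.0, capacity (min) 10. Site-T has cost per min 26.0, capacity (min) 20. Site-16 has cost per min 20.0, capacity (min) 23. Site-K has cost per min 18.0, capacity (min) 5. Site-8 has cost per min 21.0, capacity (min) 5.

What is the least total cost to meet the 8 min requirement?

109

Use suppliers in increasing cost order.
Take 7 from Site-H at 13.0 ; need 1 more.
Take 1 from Site-K at 18.0 to finish.
Site-16, Site-8, Site-T, Site-5: unused.
Cost = 7×13.0 + 1×18.0 = 109.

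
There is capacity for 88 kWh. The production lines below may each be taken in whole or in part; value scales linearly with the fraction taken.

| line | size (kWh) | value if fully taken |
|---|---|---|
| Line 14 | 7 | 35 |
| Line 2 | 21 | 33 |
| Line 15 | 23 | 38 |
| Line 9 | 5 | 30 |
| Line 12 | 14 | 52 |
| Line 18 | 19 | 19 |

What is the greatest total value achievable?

Sort by value density: Line 9 30/5≈6, Line 14 35/7≈5, Line 12 52/14≈3.71, Line 15 38/23≈1.65, Line 2 33/21≈1.57, Line 18 19/19≈1.
Take all of Line 9 (5 kWh, value 30) — 83 kWh left.
All 7 kWh of Line 14 fit (value 35) — 76 remain.
Take all of Line 12 (14 kWh, value 52) — 62 kWh left.
All 23 kWh of Line 15 fit (value 38) — 39 remain.
Take all of Line 2 (21 kWh, value 33) — 18 kWh left.
18 kWh left: a 18/19 share of Line 18 gives 19×18/19 = 18.
Total value = 206.

206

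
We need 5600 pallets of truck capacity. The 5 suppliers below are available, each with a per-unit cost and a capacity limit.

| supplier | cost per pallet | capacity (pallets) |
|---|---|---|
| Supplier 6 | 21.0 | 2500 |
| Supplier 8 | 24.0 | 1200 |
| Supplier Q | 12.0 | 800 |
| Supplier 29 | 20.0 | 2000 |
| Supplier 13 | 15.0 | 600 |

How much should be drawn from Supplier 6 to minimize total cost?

Use suppliers in increasing cost order.
Take 800 from Supplier Q at 12.0 ; need 4800 more.
Supplier 13 at 15.0: take all 600 pallets ; 4200 still needed.
Take 2000 from Supplier 29 at 20.0 ; need 2200 more.
Take 2200 from Supplier 6 at 21.0 to finish.
Supplier 8: unused.

2200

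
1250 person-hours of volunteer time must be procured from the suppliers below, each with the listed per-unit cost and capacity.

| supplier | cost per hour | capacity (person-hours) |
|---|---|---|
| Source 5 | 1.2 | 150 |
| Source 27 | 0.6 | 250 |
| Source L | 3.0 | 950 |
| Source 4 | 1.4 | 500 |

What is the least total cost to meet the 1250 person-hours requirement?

2080

Use suppliers in increasing cost order.
Source 27 (0.6): use full 250 ; 1000 person-hours to go.
Source 5 at 1.2: take all 150 person-hours ; 850 still needed.
Source 4 (1.4): use full 500 ; 350 person-hours to go.
Source L (3.0): take the remaining 350 ; done.
Cost = 250×0.6 + 150×1.2 + 500×1.4 + 350×3.0 = 2080.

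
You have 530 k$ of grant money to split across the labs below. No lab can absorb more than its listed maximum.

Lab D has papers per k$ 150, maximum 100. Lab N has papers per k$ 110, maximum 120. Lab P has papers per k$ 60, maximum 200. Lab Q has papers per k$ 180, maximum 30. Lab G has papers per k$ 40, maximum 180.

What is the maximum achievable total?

Highest papers per k$ first: Lab Q 180 > Lab D 150 > Lab N 110 > Lab P 60 > Lab G 40.
Give Lab Q 30 to hit its cap of 30 ; 500 left.
Lab D: +100 to 100 (cap) ; 400 left.
Lab N takes 120 to reach its cap of 120 ; 280 left.
Give Lab P 200 to hit its cap of 200 ; 80 left.
Lab G: +80 (room for 180) → 80. Pool exhausted.
Total = 150×100 + 110×120 + 60×200 + 180×30 + 40×80 = 48800.

48800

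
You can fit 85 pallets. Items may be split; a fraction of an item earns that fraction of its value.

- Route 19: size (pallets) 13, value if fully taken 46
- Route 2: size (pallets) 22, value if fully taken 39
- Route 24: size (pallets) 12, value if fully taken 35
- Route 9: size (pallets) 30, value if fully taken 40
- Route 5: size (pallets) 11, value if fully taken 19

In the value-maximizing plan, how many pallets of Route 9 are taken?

27

Sort by value density: Route 19 46/13≈3.54, Route 24 35/12≈2.92, Route 2 39/22≈1.77, Route 5 19/11≈1.73, Route 9 40/30≈1.33.
Route 19: take in full, 13 pallets for value 46 ; 72 left.
All 12 pallets of Route 24 fit (value 35) ; 60 remain.
Take all of Route 2 (22 pallets, value 39) ; 38 pallets left.
Route 5: take in full, 11 pallets for value 19 ; 27 left.
27 pallets left: a 27/30 share of Route 9 gives 40×27/30 = 36.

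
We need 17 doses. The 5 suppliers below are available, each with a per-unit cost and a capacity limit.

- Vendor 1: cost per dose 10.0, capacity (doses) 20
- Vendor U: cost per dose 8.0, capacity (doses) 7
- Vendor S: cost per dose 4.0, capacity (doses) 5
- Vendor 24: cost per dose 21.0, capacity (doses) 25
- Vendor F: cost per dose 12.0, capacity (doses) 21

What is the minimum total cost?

Use suppliers in increasing cost order.
Take 5 from Vendor S at 4.0 → need 12 more.
Vendor U (8.0): use full 7 → 5 doses to go.
Take 5 from Vendor 1 at 10.0 to finish.
Vendor F, Vendor 24: unused.
Cost = 5×4.0 + 7×8.0 + 5×10.0 = 126.

126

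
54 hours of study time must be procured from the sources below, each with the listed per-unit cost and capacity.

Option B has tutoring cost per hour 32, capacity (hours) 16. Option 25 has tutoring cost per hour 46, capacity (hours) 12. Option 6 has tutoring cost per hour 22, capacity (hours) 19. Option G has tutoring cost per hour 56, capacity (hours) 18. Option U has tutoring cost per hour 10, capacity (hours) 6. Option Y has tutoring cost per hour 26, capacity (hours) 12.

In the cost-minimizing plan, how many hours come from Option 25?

Use sources in increasing cost order.
Option U (10): use full 6 → 48 hours to go.
Option 6 (22): use full 19 → 29 hours to go.
Option Y at 26: take all 12 hours → 17 still needed.
Take 16 from Option B at 32 → need 1 more.
Option 25 (46): take the remaining 1 → done.
Option G: unused.

1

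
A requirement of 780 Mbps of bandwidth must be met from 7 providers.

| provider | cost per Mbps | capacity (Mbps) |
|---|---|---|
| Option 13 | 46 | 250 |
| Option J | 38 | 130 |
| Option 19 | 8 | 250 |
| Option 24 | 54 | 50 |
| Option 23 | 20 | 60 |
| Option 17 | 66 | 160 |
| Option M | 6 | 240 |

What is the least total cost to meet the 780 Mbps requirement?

14180

Fill from the cheapest provider first.
Option M at 6: take all 240 Mbps → 540 still needed.
Option 19 at 8: take all 250 Mbps → 290 still needed.
Option 23 (20): use full 60 → 230 Mbps to go.
Option J at 38: take all 130 Mbps → 100 still needed.
Option 13 (46): take the remaining 100 → done.
Option 24, Option 17: unused.
Cost = 240×6 + 250×8 + 60×20 + 130×38 + 100×46 = 14180.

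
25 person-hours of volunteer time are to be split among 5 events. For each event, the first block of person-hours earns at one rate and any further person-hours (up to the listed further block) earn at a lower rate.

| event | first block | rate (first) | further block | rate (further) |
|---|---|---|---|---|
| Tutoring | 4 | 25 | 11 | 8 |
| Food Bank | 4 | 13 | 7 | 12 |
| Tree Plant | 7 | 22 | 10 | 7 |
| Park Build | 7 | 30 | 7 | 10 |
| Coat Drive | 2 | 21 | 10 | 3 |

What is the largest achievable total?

Order all 10 blocks by rate: Park Build/first 30 > Tutoring/first 25 > Tree Plant/first 22 > Coat Drive/first 21 > Food Bank/first 13 > Food Bank/second 12 > Park Build/second 10 > Tutoring/second 8 > Tree Plant/second 7 > Coat Drive/second 3.
Park Build/first (30): +7 — 18 left.
Fill Tutoring first block (4 at 25) — 14 left.
Tree Plant/first (22): +7 — 7 left.
Coat Drive first at 21: fill all 2 — 5 left.
Fill Food Bank first block (4 at 13) — 1 left.
Food Bank second at 12: only 1 left, fill 1.
Total = 30×7 + 25×4 + 22×7 + 21×2 + 13×4 + 12×1 = 570.

570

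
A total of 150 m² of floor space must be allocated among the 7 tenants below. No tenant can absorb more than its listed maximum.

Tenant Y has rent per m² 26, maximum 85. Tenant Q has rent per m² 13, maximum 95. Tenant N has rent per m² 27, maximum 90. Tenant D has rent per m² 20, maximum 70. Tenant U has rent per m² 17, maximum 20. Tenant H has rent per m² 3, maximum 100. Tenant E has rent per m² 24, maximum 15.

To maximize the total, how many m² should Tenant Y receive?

Rank by rent per m²: Tenant N 27 > Tenant Y 26 > Tenant E 24 > Tenant D 20 > Tenant U 17 > Tenant Q 13 > Tenant H 3.
Give Tenant N 90 to hit its cap of 90 → 60 left.
Tenant Y has room for 85 but only 60 remain, so it gets 60.

60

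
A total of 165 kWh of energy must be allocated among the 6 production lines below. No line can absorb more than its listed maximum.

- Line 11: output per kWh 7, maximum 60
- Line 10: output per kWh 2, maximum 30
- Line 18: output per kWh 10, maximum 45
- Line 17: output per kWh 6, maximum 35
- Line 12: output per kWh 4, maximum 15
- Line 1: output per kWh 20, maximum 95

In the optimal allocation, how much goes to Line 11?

Highest output per kWh first: Line 1 20 > Line 18 10 > Line 11 7 > Line 17 6 > Line 12 4 > Line 10 2.
Line 1: +95 to 95 (cap) — 70 left.
Give Line 18 45 to hit its cap of 45 — 25 left.
Line 11: +25 (room for 60) → 25. Pool exhausted.

25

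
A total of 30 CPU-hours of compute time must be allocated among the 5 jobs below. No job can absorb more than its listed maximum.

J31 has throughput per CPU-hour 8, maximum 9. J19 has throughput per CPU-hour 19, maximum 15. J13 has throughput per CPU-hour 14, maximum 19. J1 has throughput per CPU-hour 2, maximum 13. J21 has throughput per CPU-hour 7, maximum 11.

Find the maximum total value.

Rank by throughput per CPU-hour: J19 19 > J13 14 > J31 8 > J21 7 > J1 2.
J19 takes 15 to reach its cap of 15 — 15 left.
J13: +15 (room for 19) → 15. Pool exhausted.
Total = 19×15 + 14×15 = 495.

495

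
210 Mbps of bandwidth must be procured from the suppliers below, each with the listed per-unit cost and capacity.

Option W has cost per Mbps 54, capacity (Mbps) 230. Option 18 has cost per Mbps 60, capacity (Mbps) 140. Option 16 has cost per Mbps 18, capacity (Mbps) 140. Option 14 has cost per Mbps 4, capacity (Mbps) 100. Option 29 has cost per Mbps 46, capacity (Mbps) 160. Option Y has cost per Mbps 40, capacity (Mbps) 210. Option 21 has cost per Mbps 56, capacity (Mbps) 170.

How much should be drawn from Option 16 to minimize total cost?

Cheapest first:
Take 100 from Option 14 at 4 — need 110 more.
Option 16 (18): take the remaining 110 — done.
Option Y, Option 29, Option W, Option 21, Option 18: unused.

110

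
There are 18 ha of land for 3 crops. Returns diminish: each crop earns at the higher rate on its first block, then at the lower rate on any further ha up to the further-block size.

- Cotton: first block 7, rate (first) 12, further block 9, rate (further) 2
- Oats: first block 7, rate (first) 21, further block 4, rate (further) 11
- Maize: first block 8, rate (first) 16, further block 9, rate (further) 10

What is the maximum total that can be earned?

Rank every tier by rate: Oats/first 21 > Maize/first 16 > Cotton/first 12 > Oats/second 11 > Maize/second 10 > Cotton/second 2.
Fill Oats first block (7 at 21) — 11 left.
Maize/first (16): +8 — 3 left.
Cotton/first: +3 of 7 at 12; pool empty.
Total = 21×7 + 16×8 + 12×3 = 311.

311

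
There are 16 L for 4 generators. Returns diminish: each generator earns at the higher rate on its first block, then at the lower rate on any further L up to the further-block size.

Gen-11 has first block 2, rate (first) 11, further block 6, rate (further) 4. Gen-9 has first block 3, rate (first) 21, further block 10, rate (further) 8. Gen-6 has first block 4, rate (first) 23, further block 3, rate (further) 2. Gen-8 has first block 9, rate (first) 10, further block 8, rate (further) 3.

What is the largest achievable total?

247

Rank every tier by rate: Gen-6/tier1 23 > Gen-9/tier1 21 > Gen-11/tier1 11 > Gen-8/tier1 10 > Gen-9/tier2 8 > Gen-11/tier2 4 > Gen-8/tier2 3 > Gen-6/tier2 2.
Fill Gen-6 tier1 block (4 at 23) — 12 left.
Gen-9/tier1 (21): +3 — 9 left.
Gen-11 tier1 at 11: fill all 2 — 7 left.
7 remain; put them into Gen-8 tier1 at 10.
Total = 23×4 + 21×3 + 11×2 + 10×7 = 247.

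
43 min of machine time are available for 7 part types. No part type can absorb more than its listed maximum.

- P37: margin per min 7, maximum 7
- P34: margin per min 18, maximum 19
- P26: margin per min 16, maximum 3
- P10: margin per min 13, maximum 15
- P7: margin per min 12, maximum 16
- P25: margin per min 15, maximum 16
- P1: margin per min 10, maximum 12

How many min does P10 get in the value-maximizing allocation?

5

Highest margin per min first: P34 18 > P26 16 > P25 15 > P10 13 > P7 12 > P1 10 > P37 7.
P34 takes 19 to reach its cap of 19 → 24 left.
Give P26 3 to hit its cap of 3 → 21 left.
P25 takes 16 to reach its cap of 16 → 5 left.
Only 5 left; P10 takes them to reach 5.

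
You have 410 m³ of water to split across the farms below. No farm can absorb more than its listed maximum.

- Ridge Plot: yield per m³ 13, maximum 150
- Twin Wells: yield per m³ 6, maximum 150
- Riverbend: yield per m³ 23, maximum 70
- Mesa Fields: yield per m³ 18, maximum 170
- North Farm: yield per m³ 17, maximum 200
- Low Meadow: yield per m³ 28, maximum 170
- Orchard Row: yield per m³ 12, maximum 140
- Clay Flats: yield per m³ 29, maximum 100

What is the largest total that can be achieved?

10530

Order the farms by yield per m³: Clay Flats 29 > Low Meadow 28 > Riverbend 23 > Mesa Fields 18 > North Farm 17 > Ridge Plot 13 > Orchard Row 12 > Twin Wells 6.
Give Clay Flats 100 to hit its cap of 100 → 310 left.
Give Low Meadow 170 to hit its cap of 170 → 140 left.
Riverbend: +70 to 70 (cap) → 70 left.
Mesa Fields has room for 170 but only 70 remain, so it gets 70.
Total = 23×70 + 18×70 + 28×170 + 29×100 = 10530.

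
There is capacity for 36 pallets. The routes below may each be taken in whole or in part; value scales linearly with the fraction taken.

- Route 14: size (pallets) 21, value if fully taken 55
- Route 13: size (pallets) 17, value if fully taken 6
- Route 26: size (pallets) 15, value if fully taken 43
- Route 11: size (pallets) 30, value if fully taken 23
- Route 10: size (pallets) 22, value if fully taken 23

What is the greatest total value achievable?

Rank by value-to-size ratio: Route 26 43/15≈2.87, Route 14 55/21≈2.62, Route 10 23/22≈1.05, Route 11 23/30≈0.767, Route 13 6/17≈0.353.
Route 26: take in full, 15 pallets for value 43 ; 21 left.
Take all of Route 14 (21 pallets, value 55) ; 0 pallets left.
Total value = 98.

98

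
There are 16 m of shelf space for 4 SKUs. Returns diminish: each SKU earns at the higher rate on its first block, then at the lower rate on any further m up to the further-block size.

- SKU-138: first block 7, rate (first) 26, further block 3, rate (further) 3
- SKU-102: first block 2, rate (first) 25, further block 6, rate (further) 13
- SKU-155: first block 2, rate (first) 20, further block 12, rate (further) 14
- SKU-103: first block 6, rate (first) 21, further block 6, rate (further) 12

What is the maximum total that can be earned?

378

Treat each block as its own option and order by rate: SKU-138/first 26 > SKU-102/first 25 > SKU-103/first 21 > SKU-155/first 20 > SKU-155/second 14 > SKU-102/second 13 > SKU-103/second 12 > SKU-138/second 3.
SKU-138/first (26): +7 → 9 left.
SKU-102 first at 25: fill all 2 → 7 left.
SKU-103/first (21): +6 → 1 left.
SKU-155 first at 20: only 1 left, fill 1.
Total = 26×7 + 25×2 + 21×6 + 20×1 = 378.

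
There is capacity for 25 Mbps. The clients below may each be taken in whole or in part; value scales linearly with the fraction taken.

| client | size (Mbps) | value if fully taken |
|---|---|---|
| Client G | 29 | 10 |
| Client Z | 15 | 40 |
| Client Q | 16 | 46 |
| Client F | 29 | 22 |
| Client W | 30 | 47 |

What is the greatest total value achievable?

70

Sort by value density: Client Q 46/16≈2.88, Client Z 40/15≈2.67, Client W 47/30≈1.57, Client F 22/29≈0.759, Client G 10/29≈0.345.
All 16 Mbps of Client Q fit (value 46) ; 9 remain.
Only 9 Mbps remain; take 9/15 of Client Z for value 40×9/15 = 24.
Total value = 70.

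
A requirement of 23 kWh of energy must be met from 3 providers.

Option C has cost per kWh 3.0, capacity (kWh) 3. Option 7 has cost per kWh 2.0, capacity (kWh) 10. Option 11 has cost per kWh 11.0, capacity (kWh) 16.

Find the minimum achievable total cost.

Fill from the cheapest provider first.
Option 7 at 2.0: take all 10 kWh — 13 still needed.
Take 3 from Option C at 3.0 — need 10 more.
Option 11 (11.0): take the remaining 10 — done.
Cost = 10×2.0 + 3×3.0 + 10×11.0 = 139.

139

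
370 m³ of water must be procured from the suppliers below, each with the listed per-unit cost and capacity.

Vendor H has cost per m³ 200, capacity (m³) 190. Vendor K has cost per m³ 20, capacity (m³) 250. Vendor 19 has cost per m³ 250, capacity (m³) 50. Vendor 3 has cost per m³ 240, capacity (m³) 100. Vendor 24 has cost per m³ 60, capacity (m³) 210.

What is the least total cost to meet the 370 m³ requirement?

12200

Cheapest first:
Vendor K at 20: take all 250 m³ — 120 still needed.
Take 120 from Vendor 24 at 60 to finish.
Vendor H, Vendor 3, Vendor 19: unused.
Cost = 250×20 + 120×60 = 12200.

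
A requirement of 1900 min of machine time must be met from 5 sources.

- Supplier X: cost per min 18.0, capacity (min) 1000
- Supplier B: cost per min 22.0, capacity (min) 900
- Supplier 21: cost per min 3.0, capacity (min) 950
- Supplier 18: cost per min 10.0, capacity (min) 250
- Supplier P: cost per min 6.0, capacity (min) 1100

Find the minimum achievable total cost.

8550

Fill from the cheapest source first.
Take 950 from Supplier 21 at 3.0 ; need 950 more.
Supplier P at 6.0: take 950 of its 1100 ; requirement met.
Supplier 18, Supplier X, Supplier B: unused.
Cost = 950×3.0 + 950×6.0 = 8550.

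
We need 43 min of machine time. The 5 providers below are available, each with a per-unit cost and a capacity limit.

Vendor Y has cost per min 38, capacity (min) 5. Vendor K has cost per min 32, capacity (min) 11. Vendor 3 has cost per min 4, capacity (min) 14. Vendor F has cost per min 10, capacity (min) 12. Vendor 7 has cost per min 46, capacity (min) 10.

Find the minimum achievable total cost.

764

Fill from the cheapest provider first.
Take 14 from Vendor 3 at 4 → need 29 more.
Vendor F (10): use full 12 → 17 min to go.
Vendor K (32): use full 11 → 6 min to go.
Take 5 from Vendor Y at 38 → need 1 more.
Vendor 7 (46): take the remaining 1 → done.
Cost = 14×4 + 12×10 + 11×32 + 5×38 + 1×46 = 764.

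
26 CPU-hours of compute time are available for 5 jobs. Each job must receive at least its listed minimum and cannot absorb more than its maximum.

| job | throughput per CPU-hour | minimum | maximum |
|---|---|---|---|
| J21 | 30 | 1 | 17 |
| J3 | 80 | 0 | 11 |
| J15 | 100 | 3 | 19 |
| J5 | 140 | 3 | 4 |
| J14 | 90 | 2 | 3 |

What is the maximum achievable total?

Meeting every minimum uses 1+0+3+3+2 = 9 CPU-hours, leaving 17.
Highest throughput per CPU-hour first: J5 140 > J15 100 > J14 90 > J3 80 > J21 30.
J5 takes 1 more to reach its cap of 4 — 16 left.
J15: +16 to 19 (cap) — 0 left.
Total = 30×1 + 100×19 + 140×4 + 90×2 = 2670.

2670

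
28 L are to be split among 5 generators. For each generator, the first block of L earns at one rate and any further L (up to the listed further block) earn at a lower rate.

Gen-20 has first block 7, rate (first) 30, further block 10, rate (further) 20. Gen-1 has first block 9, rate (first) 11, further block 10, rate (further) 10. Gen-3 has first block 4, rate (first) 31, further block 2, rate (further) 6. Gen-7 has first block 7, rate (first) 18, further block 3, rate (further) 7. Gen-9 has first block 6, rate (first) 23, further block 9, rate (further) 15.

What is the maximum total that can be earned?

Treat each block as its own option and order by rate: Gen-3/tier1 31 > Gen-20/tier1 30 > Gen-9/tier1 23 > Gen-20/tier2 20 > Gen-7/tier1 18 > Gen-9/tier2 15 > Gen-1/tier1 11 > Gen-1/tier2 10 > Gen-7/tier2 7 > Gen-3/tier2 6.
Fill Gen-3 tier1 block (4 at 31) → 24 left.
Gen-20/tier1 (30): +7 → 17 left.
Gen-9/tier1 (23): +6 → 11 left.
Fill Gen-20 tier2 block (10 at 20) → 1 left.
1 remain; put them into Gen-7 tier1 at 18.
Total = 31×4 + 30×7 + 23×6 + 20×10 + 18×1 = 690.

690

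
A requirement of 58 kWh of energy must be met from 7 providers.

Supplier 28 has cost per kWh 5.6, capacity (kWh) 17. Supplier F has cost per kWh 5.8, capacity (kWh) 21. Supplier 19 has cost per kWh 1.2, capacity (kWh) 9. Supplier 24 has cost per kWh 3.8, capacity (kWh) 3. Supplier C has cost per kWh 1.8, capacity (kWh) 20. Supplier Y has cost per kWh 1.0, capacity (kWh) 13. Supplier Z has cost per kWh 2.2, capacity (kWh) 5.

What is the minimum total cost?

127

Fill from the cheapest provider first.
Supplier Y at 1.0: take all 13 kWh ; 45 still needed.
Supplier 19 (1.2): use full 9 ; 36 kWh to go.
Take 20 from Supplier C at 1.8 ; need 16 more.
Supplier Z (2.2): use full 5 ; 11 kWh to go.
Supplier 24 at 3.8: take all 3 kWh ; 8 still needed.
Take 8 from Supplier 28 at 5.6 to finish.
Supplier F: unused.
Cost = 13×1.0 + 9×1.2 + 20×1.8 + 5×2.2 + 3×3.8 + 8×5.6 = 127.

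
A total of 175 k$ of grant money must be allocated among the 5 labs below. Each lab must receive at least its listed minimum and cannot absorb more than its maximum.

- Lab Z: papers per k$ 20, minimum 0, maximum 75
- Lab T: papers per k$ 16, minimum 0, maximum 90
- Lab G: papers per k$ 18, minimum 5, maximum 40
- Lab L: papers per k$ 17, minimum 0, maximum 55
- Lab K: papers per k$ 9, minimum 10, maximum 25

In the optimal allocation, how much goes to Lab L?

50

Meeting every minimum uses 0+0+5+0+10 = 15 k$, leaving 160.
Highest papers per k$ first: Lab Z 20 > Lab G 18 > Lab L 17 > Lab T 16 > Lab K 9.
Lab Z: +75 to 75 (cap) ; 85 left.
Give Lab G 35 more to hit its cap of 40 ; 50 left.
Only 50 left; Lab L takes them to reach 50.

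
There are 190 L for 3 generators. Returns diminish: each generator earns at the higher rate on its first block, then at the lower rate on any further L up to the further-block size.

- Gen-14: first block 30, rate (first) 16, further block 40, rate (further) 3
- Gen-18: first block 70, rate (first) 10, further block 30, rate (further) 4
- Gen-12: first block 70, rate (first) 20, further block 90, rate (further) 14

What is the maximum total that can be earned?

Treat each block as its own option and order by rate: Gen-12/first 20 > Gen-14/first 16 > Gen-12/second 14 > Gen-18/first 10 > Gen-18/second 4 > Gen-14/second 3.
Gen-12/first (20): +70 — 120 left.
Gen-14 first at 16: fill all 30 — 90 left.
Gen-12 second at 14: fill all 90 — 0 left.
Total = 20×70 + 16×30 + 14×90 = 3140.

3140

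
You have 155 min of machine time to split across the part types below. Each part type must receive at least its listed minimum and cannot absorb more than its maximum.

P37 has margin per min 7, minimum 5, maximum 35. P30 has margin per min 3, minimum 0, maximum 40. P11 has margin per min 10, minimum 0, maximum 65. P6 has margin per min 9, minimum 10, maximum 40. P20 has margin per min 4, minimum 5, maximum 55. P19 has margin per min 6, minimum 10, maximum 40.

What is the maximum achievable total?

1335

Meeting every minimum uses 5+0+0+10+5+10 = 30 min, leaving 125.
Rank by margin per min: P11 10 > P6 9 > P37 7 > P19 6 > P20 4 > P30 3.
P11: +65 to 65 (cap) — 60 left.
Give P6 30 more to hit its cap of 40 — 30 left.
Give P37 30 more to hit its cap of 35 — 0 left.
Total = 7×35 + 10×65 + 9×40 + 4×5 + 6×10 = 1335.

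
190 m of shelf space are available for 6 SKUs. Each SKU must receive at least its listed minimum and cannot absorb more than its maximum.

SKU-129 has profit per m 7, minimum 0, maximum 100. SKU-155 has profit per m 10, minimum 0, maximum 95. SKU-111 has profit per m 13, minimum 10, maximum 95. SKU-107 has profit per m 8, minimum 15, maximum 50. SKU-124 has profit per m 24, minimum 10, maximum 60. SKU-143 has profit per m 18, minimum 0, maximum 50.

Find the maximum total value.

Meeting every minimum uses 0+0+10+15+10+0 = 35 m, leaving 155.
Order the SKUs by profit per m: SKU-124 24 > SKU-143 18 > SKU-111 13 > SKU-155 10 > SKU-107 8 > SKU-129 7.
SKU-124 takes 50 more to reach its cap of 60 — 105 left.
SKU-143 takes 50 more to reach its cap of 50 — 55 left.
SKU-111: +55 (room for 85) → 65. Pool exhausted.
Total = 13×65 + 8×15 + 24×60 + 18×50 = 3305.

3305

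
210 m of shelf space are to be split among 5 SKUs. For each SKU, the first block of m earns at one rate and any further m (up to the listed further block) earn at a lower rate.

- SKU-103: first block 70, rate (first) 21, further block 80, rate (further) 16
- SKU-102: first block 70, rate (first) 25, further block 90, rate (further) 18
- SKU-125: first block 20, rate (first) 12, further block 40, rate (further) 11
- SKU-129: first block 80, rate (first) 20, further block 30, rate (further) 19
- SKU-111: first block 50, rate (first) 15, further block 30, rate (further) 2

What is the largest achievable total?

4620

Order all 10 blocks by rate: SKU-102/T1 25 > SKU-103/T1 21 > SKU-129/T1 20 > SKU-129/T2 19 > SKU-102/T2 18 > SKU-103/T2 16 > SKU-111/T1 15 > SKU-125/T1 12 > SKU-125/T2 11 > SKU-111/T2 2.
Fill SKU-102 T1 block (70 at 25) — 140 left.
SKU-103/T1 (21): +70 — 70 left.
SKU-129/T1: +70 of 80 at 20; pool empty.
Total = 25×70 + 21×70 + 20×70 = 4620.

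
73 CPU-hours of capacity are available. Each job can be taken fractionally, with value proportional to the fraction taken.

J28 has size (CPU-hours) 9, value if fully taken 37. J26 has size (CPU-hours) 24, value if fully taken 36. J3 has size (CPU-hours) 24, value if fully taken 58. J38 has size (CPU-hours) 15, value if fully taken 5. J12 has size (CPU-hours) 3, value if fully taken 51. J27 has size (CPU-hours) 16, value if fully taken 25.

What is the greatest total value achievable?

Best value per unit of size first: J12 51/3≈17, J28 37/9≈4.11, J3 58/24≈2.42, J27 25/16≈1.56, J26 36/24≈1.5, J38 5/15≈0.333.
Take all of J12 (3 CPU-hours, value 51) — 70 CPU-hours left.
All 9 CPU-hours of J28 fit (value 37) — 61 remain.
Take all of J3 (24 CPU-hours, value 58) — 37 CPU-hours left.
All 16 CPU-hours of J27 fit (value 25) — 21 remain.
Only 21 CPU-hours remain; take 21/24 of J26 for value 36×21/24 = 31.5.
Total value = 202.5.

202.5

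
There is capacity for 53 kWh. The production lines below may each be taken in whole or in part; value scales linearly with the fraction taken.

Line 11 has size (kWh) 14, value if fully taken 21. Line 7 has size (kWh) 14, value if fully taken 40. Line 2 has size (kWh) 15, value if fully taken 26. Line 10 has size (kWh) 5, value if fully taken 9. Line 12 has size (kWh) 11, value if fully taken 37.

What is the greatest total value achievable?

Rank by value-to-size ratio: Line 12 37/11≈3.36, Line 7 40/14≈2.86, Line 10 9/5≈1.8, Line 2 26/15≈1.73, Line 11 21/14≈1.5.
All 11 kWh of Line 12 fit (value 37) ; 42 remain.
Take all of Line 7 (14 kWh, value 40) ; 28 kWh left.
All 5 kWh of Line 10 fit (value 9) ; 23 remain.
Line 2: take in full, 15 kWh for value 26 ; 8 left.
Fill the last 8 kWh with part of Line 11: 8/14 of it earns 12.
Total value = 124.

124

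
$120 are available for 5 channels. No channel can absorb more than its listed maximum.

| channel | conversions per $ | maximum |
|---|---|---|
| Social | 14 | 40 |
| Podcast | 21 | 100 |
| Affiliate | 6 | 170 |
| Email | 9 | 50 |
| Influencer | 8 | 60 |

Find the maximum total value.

2380

Order the channels by conversions per $: Podcast 21 > Social 14 > Email 9 > Influencer 8 > Affiliate 6.
Give Podcast 100 to hit its cap of 100 — 20 left.
Only 20 left; Social takes them to reach 20.
Total = 14×20 + 21×100 = 2380.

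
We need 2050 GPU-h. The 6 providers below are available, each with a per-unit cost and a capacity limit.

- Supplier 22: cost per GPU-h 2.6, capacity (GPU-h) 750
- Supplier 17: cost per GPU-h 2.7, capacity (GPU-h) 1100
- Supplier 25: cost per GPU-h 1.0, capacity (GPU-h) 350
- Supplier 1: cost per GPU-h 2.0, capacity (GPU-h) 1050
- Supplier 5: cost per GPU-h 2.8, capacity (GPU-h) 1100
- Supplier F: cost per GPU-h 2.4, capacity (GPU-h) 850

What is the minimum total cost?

Fill from the cheapest provider first.
Supplier 25 (1.0): use full 350 — 1700 GPU-h to go.
Supplier 1 (2.0): use full 1050 — 650 GPU-h to go.
Supplier F (2.4): take the remaining 650 — done.
Supplier 22, Supplier 17, Supplier 5: unused.
Cost = 350×1.0 + 1050×2.0 + 650×2.4 = 4010.

4010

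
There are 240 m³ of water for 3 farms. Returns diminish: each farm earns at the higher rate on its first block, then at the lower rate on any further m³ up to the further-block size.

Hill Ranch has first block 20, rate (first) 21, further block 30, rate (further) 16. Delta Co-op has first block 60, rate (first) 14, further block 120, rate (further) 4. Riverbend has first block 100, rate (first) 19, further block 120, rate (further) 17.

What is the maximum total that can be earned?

Order all 6 blocks by rate: Hill Ranch/tier1 21 > Riverbend/tier1 19 > Riverbend/tier2 17 > Hill Ranch/tier2 16 > Delta Co-op/tier1 14 > Delta Co-op/tier2 4.
Hill Ranch/tier1 (21): +20 — 220 left.
Riverbend tier1 at 19: fill all 100 — 120 left.
Fill Riverbend tier2 block (120 at 17) — 0 left.
Total = 21×20 + 19×100 + 17×120 = 4360.

4360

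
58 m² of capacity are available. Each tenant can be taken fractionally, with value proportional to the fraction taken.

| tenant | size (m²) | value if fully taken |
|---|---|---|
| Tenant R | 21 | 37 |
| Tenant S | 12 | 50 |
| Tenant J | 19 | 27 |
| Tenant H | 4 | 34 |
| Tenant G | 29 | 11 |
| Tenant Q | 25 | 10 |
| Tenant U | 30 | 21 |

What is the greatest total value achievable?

Best value per unit of size first: Tenant H 34/4≈8.5, Tenant S 50/12≈4.17, Tenant R 37/21≈1.76, Tenant J 27/19≈1.42, Tenant U 21/30≈0.7, Tenant Q 10/25≈0.4, Tenant G 11/29≈0.379.
Tenant H: take in full, 4 m² for value 34 → 54 left.
Tenant S: take in full, 12 m² for value 50 → 42 left.
Take all of Tenant R (21 m², value 37) → 21 m² left.
All 19 m² of Tenant J fit (value 27) → 2 remain.
Fill the last 2 m² with part of Tenant U: 2/30 of it earns 1.4.
Total value = 149.4.

149.4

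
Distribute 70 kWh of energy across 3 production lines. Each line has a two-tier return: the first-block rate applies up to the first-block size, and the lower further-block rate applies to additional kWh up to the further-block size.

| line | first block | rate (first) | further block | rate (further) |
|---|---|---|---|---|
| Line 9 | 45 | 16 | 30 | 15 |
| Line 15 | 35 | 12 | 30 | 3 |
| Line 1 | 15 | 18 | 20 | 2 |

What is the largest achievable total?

1140

Treat each block as its own option and order by rate: Line 1/tier1 18 > Line 9/tier1 16 > Line 9/tier2 15 > Line 15/tier1 12 > Line 15/tier2 3 > Line 1/tier2 2.
Line 1 tier1 at 18: fill all 15 → 55 left.
Line 9 tier1 at 16: fill all 45 → 10 left.
Line 9 tier2 at 15: only 10 left, fill 10.
Total = 18×15 + 16×45 + 15×10 = 1140.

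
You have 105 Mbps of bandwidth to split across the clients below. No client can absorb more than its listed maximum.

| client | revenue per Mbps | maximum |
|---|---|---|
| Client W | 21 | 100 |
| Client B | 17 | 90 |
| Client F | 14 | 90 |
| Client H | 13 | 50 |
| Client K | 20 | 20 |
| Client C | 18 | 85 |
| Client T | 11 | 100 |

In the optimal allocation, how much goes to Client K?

5

Highest revenue per Mbps first: Client W 21 > Client K 20 > Client C 18 > Client B 17 > Client F 14 > Client H 13 > Client T 11.
Client W takes 100 to reach its cap of 100 ; 5 left.
Client K has room for 20 but only 5 remain, so it gets 5.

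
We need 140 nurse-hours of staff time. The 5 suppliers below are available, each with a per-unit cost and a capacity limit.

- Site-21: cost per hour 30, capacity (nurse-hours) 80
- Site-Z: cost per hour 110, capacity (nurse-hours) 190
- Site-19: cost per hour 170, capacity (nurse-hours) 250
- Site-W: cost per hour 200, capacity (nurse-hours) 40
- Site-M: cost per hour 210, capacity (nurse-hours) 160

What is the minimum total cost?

9000

Use suppliers in increasing cost order.
Site-21 at 30: take all 80 nurse-hours → 60 still needed.
Site-Z at 110: take 60 of its 190 → requirement met.
Site-19, Site-W, Site-M: unused.
Cost = 80×30 + 60×110 = 9000.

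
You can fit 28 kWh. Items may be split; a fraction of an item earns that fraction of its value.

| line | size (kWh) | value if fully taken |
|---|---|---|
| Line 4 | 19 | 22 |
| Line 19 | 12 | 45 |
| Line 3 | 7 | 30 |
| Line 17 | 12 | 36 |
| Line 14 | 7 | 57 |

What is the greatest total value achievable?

138

Sort by value density: Line 14 57/7≈8.14, Line 3 30/7≈4.29, Line 19 45/12≈3.75, Line 17 36/12≈3, Line 4 22/19≈1.16.
Take all of Line 14 (7 kWh, value 57) → 21 kWh left.
All 7 kWh of Line 3 fit (value 30) → 14 remain.
All 12 kWh of Line 19 fit (value 45) → 2 remain.
Only 2 kWh remain; take 2/12 of Line 17 for value 36×2/12 = 6.
Total value = 138.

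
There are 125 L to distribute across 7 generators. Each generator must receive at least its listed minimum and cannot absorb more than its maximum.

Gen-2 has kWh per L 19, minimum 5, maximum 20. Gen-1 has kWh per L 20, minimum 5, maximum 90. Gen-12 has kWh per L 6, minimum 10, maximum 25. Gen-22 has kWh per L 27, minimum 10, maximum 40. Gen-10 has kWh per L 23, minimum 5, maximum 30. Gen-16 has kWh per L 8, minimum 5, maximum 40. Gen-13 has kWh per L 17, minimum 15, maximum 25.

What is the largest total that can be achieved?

2620

Meeting every minimum uses 5+5+10+10+5+5+15 = 55 L, leaving 70.
Order the generators by kWh per L: Gen-22 27 > Gen-10 23 > Gen-1 20 > Gen-2 19 > Gen-13 17 > Gen-16 8 > Gen-12 6.
Give Gen-22 30 more to hit its cap of 40 → 40 left.
Gen-10: +25 to 30 (cap) → 15 left.
Gen-1: +15 (room for 85) → 20. Pool exhausted.
Total = 19×5 + 20×20 + 6×10 + 27×40 + 23×30 + 8×5 + 17×15 = 2620.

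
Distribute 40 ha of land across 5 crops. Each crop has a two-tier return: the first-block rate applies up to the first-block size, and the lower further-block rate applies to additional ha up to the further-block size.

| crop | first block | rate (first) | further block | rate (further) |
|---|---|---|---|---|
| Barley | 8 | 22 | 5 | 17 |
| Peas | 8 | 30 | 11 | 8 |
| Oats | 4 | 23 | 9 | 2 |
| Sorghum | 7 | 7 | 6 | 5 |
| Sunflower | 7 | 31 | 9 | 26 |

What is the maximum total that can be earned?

1027

Order all 10 blocks by rate: Sunflower/tier1 31 > Peas/tier1 30 > Sunflower/tier2 26 > Oats/tier1 23 > Barley/tier1 22 > Barley/tier2 17 > Peas/tier2 8 > Sorghum/tier1 7 > Sorghum/tier2 5 > Oats/tier2 2.
Sunflower/tier1 (31): +7 → 33 left.
Fill Peas tier1 block (8 at 30) → 25 left.
Sunflower tier2 at 26: fill all 9 → 16 left.
Oats/tier1 (23): +4 → 12 left.
Fill Barley tier1 block (8 at 22) → 4 left.
Barley/tier2: +4 of 5 at 17; pool empty.
Total = 31×7 + 30×8 + 26×9 + 23×4 + 22×8 + 17×4 = 1027.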